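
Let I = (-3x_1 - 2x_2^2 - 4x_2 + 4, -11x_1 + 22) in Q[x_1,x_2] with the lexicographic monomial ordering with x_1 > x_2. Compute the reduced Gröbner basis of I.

f_1 = -3x_1 - 2x_2^2 - 4x_2 + 4, LT = x_1.
f_2 = -11x_1 + 22, LT = x_1.

S(f_1,f_2): lcm = x_1. S = 2/3x_2^2 + 4/3x_2 + 2/3.
  reduce S modulo (f_1, f_2):
  remainder 2/3x_2^2 + 4/3x_2 + 2/3 ≠ 0; add g_3 = 2/3x_2^2 + 4/3x_2 + 2/3 to the basis.

The other S-polynomials (S(f_1,g_3), S(f_2,g_3)) all reduce to 0 modulo the current basis, so we have a Gröbner basis.
Inter-reduce: drop elements whose leading term is divisible by another's, tail-reduce, and make monic.

G = {x_1 - 2, x_2^2 + 2x_2 + 1}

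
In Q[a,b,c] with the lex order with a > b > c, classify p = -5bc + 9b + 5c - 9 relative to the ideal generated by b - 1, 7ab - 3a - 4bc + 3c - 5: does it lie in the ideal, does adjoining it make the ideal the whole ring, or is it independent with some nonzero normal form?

First compute the reduced Gröbner basis of I by Buchberger's algorithm.
f_1 = b - 1, LT = b.
f_2 = 7ab - 3a - 4bc + 3c - 5, LT = ab.

S(f_1,f_2): lcm = ab. S = -\tfrac{4}{7}a + \tfrac{4}{7}bc - \tfrac{3}{7}c + \tfrac{5}{7}.
  leading term a: no divisor's leading term divides it; move -\tfrac{4}{7}a to the remainder.
  leading term bc: subtract (\tfrac{4}{7}c)·f_1 from \tfrac{4}{7}bc - \tfrac{3}{7}c + \tfrac{5}{7} → \tfrac{1}{7}c + \tfrac{5}{7}
  leading term c: no divisor's leading term divides it; move \tfrac{1}{7}c to the remainder.
  leading term 1: no divisor's leading term divides it; move \tfrac{5}{7} to the remainder.
  remainder -\tfrac{4}{7}a + \tfrac{1}{7}c + \tfrac{5}{7} ≠ 0; add h_3 = -\tfrac{4}{7}a + \tfrac{1}{7}c + \tfrac{5}{7} to the basis.

The other S-polynomials (S(f_1,h_3), S(f_2,h_3)) all reduce to 0 modulo the current basis, so we have a Gröbner basis.
Inter-reduce: drop elements whose leading term is divisible by another's, tail-reduce, and make monic.
Reduced Gröbner basis: {a - \tfrac{1}{4}c - \tfrac{5}{4}, b - 1}.
Label its elements g_1 = a - \tfrac{1}{4}c - \tfrac{5}{4}, g_2 = b - 1.

Reduce p = -5bc + 9b + 5c - 9 modulo G:
  leading term bc: subtract (-5c)·g_2 from -5bc + 9b + 5c - 9 → 9b - 9
  leading term b: subtract (9)·g_2 from 9b - 9 → 0
  normal form = 0.
Since the normal form is 0, p ∈ I.

The remainder on division by a Gröbner basis is unique — it is the normal form.

-5bc + 9b + 5c - 9 lies in I (it reduces to 0).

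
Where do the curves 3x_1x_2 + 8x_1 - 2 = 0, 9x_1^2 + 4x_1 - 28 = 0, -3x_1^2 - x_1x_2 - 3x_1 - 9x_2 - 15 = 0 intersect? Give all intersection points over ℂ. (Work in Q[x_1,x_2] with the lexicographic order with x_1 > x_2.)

Compute a lex Gröbner basis by Buchberger's algorithm.
f_1 = 3x_1x_2 + 8x_1 - 2, LT = x_1x_2.
f_2 = 9x_1^2 + 4x_1 - 28, LT = x_1^2.
f_3 = -3x_1^2 - x_1x_2 - 3x_1 - 9x_2 - 15, LT = x_1^2.

S(f_1,f_2): lcm = x_1^2x_2. S = 8/3x_1^2 - 4/9x_1x_2 - 2/3x_1 + 28/9x_2.
  reduce S modulo (f_1, f_2, f_3):
  remainder -2/3x_1 + 28/9x_2 + 8 ≠ 0; add h_4 = -2/3x_1 + 28/9x_2 + 8 to the basis.

S(f_1,f_3): lcm = x_1^2x_2. S = 8/3x_1^2 - 1/3x_1x_2^2 - x_1x_2 - 2/3x_1 - 3x_2^2 - 5x_2.
  reduce S modulo (f_1, f_2, f_3, h_4):
  remainder -3x_2^2 - 337/27x_2 - 94/9 ≠ 0; add h_5 = -3x_2^2 - 337/27x_2 - 94/9 to the basis.

S(f_2,f_3): lcm = x_1^2. S = -1/3x_1x_2 - 5/9x_1 - 3x_2 - 73/9.
  reduce S modulo (f_1, f_2, f_3, h_4, h_5):
  remainder -13/9x_2 - 13/3 ≠ 0; add h_6 = -13/9x_2 - 13/3 to the basis.

The other S-polynomials (S(f_1,h_4), S(f_2,h_4), S(f_3,h_4), S(f_1,h_5), S(f_2,h_5), S(f_3,h_5), S(h_4,h_5), S(f_1,h_6), S(f_2,h_6), S(f_3,h_6), S(h_4,h_6), S(h_5,h_6)) all reduce to 0 modulo the current basis, so we have a Gröbner basis.
Inter-reduce: drop elements whose leading term is divisible by another's, tail-reduce, and make monic.
Reduced Gröbner basis: {x_1 + 2, x_2 + 3}.

From the last basis element, x_2 + 3 = 0, so x_2 takes values in {-3}. Each choice, substituted upward through the basis, yields the corresponding point(s) of the solution set.
  x_2 = -3: the earlier basis element becomes x_1 + 2 = 0, giving x_1 = -2 — point (-2, -3).

{(-2, -3)}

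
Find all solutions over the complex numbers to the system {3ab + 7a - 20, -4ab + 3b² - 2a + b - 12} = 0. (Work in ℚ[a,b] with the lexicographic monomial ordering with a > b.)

Compute a lex Gröbner basis by Buchberger's algorithm.
f_1 = 3ab + 7a - 20, LT = ab.
f_2 = -4ab - 2a + 3b² + b - 12, LT = ab.

S(f_1,f_2): lcm = ab. S = 11/6a + ¾b² + ¼b - 29/3.
  leading term a: no divisor's leading term divides it; move 11/6a to the remainder.
  leading term b²: no divisor's leading term divides it; move ¾b² to the remainder.
  leading term b: no divisor's leading term divides it; move ¼b to the remainder.
  leading term 1: no divisor's leading term divides it; move -29/3 to the remainder.
  remainder 11/6a + ¾b² + ¼b - 29/3 ≠ 0; add h_3 = 11/6a + ¾b² + ¼b - 29/3 to the basis.

S(f_1,h_3): lcm = ab. S = 7/3a - 9/22b³ - 3/22b² + 58/11b - 20/3.
  leading term a: subtract (14/11)·h_3 from 7/3a - 9/22b³ - 3/22b² + 58/11b - 20/3 → -9/22b³ - 12/11b² + 109/22b + 62/11
  leading term b³: no divisor's leading term divides it; move -9/22b³ to the remainder.
  leading term b²: no divisor's leading term divides it; move -12/11b² to the remainder.
  leading term b: no divisor's leading term divides it; move 109/22b to the remainder.
  leading term 1: no divisor's leading term divides it; move 62/11 to the remainder.
  remainder -9/22b³ - 12/11b² + 109/22b + 62/11 ≠ 0; add h_4 = -9/22b³ - 12/11b² + 109/22b + 62/11 to the basis.

The other S-polynomials (S(f_2,h_3), S(f_1,h_4), S(f_2,h_4), S(h_3,h_4)) all reduce to 0 modulo the current basis, so we have a Gröbner basis.
Inter-reduce: drop elements whose leading term is divisible by another's, tail-reduce, and make monic.
Reduced Gröbner basis: {a + 9/22b² + 3/22b - 58/11, b³ + 8/3b² - 109/9b - 124/9}.

Elimination: the polynomial b³ + 8/3b² - 109/9b - 124/9 lies in the elimination ideal for b, so b ∈ {-1, -5/6 + sqrt(521)/6, -sqrt(521)/6 - 5/6}. For each such b, the remaining basis elements (now univariate) give the rest of the solution.
  b = -1: the earlier basis element becomes a - 5 = 0, giving a = 5 — point (5, -1).
  b = -5/6 + sqrt(521)/6: the earlier basis element becomes a - sqrt(521)/11 + 9/11 = 0, giving a = -9/11 + sqrt(521)/11 — point (-9/11 + sqrt(521)/11, -5/6 + sqrt(521)/6).
  b = -sqrt(521)/6 - 5/6: the earlier basis element becomes a + 9/11 + sqrt(521)/11 = 0, giving a = -sqrt(521)/11 - 9/11 — point (-sqrt(521)/11 - 9/11, -sqrt(521)/6 - 5/6).

{(5, -1), (-9/11 + sqrt(521)/11, -5/6 + sqrt(521)/6), (-sqrt(521)/11 - 9/11, -sqrt(521)/6 - 5/6)}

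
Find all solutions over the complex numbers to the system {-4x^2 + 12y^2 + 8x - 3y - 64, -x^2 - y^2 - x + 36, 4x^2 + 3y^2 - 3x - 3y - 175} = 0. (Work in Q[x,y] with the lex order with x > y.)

Compute a lex Gröbner basis by Buchberger's algorithm.
f_1 = -4x^2 + 8x + 12y^2 - 3y - 64, LT = x^2.
f_2 = -x^2 - x - y^2 + 36, LT = x^2.
f_3 = 4x^2 - 3x + 3y^2 - 3y - 175, LT = x^2.

S(f_1,f_2): lcm = x^2. S = -3x - 4y^2 + 3/4y + 52.
  leading term x: no divisor's leading term divides it; move -3x to the remainder.
  leading term y^2: no divisor's leading term divides it; move -4y^2 to the remainder.
  leading term y: no divisor's leading term divides it; move 3/4y to the remainder.
  leading term 1: no divisor's leading term divides it; move 52 to the remainder.
  remainder -3x - 4y^2 + 3/4y + 52 ≠ 0; add h_4 = -3x - 4y^2 + 3/4y + 52 to the basis.

S(f_1,f_3): lcm = x^2. S = -5/4x - 15/4y^2 + 3/2y + 239/4.
  leading term x: subtract (5/12)·h_4 from -5/4x - 15/4y^2 + 3/2y + 239/4 → -25/12y^2 + 19/16y + 457/12
  leading term y^2: no divisor's leading term divides it; move -25/12y^2 to the remainder.
  leading term y: no divisor's leading term divides it; move 19/16y to the remainder.
  leading term 1: no divisor's leading term divides it; move 457/12 to the remainder.
  remainder -25/12y^2 + 19/16y + 457/12 ≠ 0; add h_5 = -25/12y^2 + 19/16y + 457/12 to the basis.

S(f_2,f_3): lcm = x^2. S = 7/4x + 1/4y^2 + 3/4y + 31/4.
  leading term x: subtract (-7/12)·h_4 from 7/4x + 1/4y^2 + 3/4y + 31/4 → -25/12y^2 + 19/16y + 457/12
  leading term y^2: subtract (1)·h_5 from -25/12y^2 + 19/16y + 457/12 → 0
  remainder 0.

S(f_1,h_4): lcm = x^2. S = -4/3xy^2 + 1/4xy + 46/3x - 3y^2 + 3/4y + 16.
  leading term xy^2: subtract (4/9y^2)·h_4 from -4/3xy^2 + 1/4xy + 46/3x - 3y^2 + 3/4y + 16 → 1/4xy + 46/3x + 16/9y^4 - 1/3y^3 - 235/9y^2 + 3/4y + 16
  leading term xy: subtract (-1/12y)·h_4 from 1/4xy + 46/3x + 16/9y^4 - 1/3y^3 - 235/9y^2 + 3/4y + 16 → 46/3x + 16/9y^4 - 2/3y^3 - 3751/144y^2 + 61/12y + 16
  leading term x: subtract (-46/9)·h_4 from 46/3x + 16/9y^4 - 2/3y^3 - 3751/144y^2 + 61/12y + 16 → 16/9y^4 - 2/3y^3 - 6695/144y^2 + 107/12y + 2536/9
  leading term y^4: subtract (-64/75y^2)·h_5 from 16/9y^4 - 2/3y^3 - 6695/144y^2 + 107/12y + 2536/9 → 26/75y^3 - 50383/3600y^2 + 107/12y + 2536/9
  leading term y^3: subtract (-104/625y)·h_5 from 26/75y^3 - 50383/3600y^2 + 107/12y + 2536/9 → -1241791/90000y^2 + 114403/7500y + 2536/9
  leading term y^2: subtract (1241791/187500)·h_5 from -1241791/90000y^2 + 114403/7500y + 2536/9 → 7389057/1000000y + 7389057/250000
  leading term y: no divisor's leading term divides it; move 7389057/1000000y to the remainder.
  leading term 1: no divisor's leading term divides it; move 7389057/250000 to the remainder.
  remainder 7389057/1000000y + 7389057/250000 ≠ 0; add h_6 = 7389057/1000000y + 7389057/250000 to the basis.

S(f_2,h_4): lcm = x^2. S = -4/3xy^2 + 1/4xy + 55/3x + y^2 - 36.
  leading term xy^2: subtract (4/9y^2)·h_4 from -4/3xy^2 + 1/4xy + 55/3x + y^2 - 36 → 1/4xy + 55/3x + 16/9y^4 - 1/3y^3 - 199/9y^2 - 36
  leading term xy: subtract (-1/12y)·h_4 from 1/4xy + 55/3x + 16/9y^4 - 1/3y^3 - 199/9y^2 - 36 → 55/3x + 16/9y^4 - 2/3y^3 - 3175/144y^2 + 13/3y - 36
  leading term x: subtract (-55/9)·h_4 from 55/3x + 16/9y^4 - 2/3y^3 - 3175/144y^2 + 13/3y - 36 → 16/9y^4 - 2/3y^3 - 6695/144y^2 + 107/12y + 2536/9
  leading term y^4: subtract (-64/75y^2)·h_5 from 16/9y^4 - 2/3y^3 - 6695/144y^2 + 107/12y + 2536/9 → 26/75y^3 - 50383/3600y^2 + 107/12y + 2536/9
  leading term y^3: subtract (-104/625y)·h_5 from 26/75y^3 - 50383/3600y^2 + 107/12y + 2536/9 → -1241791/90000y^2 + 114403/7500y + 2536/9
  leading term y^2: subtract (1241791/187500)·h_5 from -1241791/90000y^2 + 114403/7500y + 2536/9 → 7389057/1000000y + 7389057/250000
  leading term y: subtract (1)·h_6 from 7389057/1000000y + 7389057/250000 → 0
  remainder 0.

S(f_3,h_4): lcm = x^2. S = -4/3xy^2 + 1/4xy + 199/12x + 3/4y^2 - 3/4y - 175/4.
  leading term xy^2: subtract (4/9y^2)·h_4 from -4/3xy^2 + 1/4xy + 199/12x + 3/4y^2 - 3/4y - 175/4 → 1/4xy + 199/12x + 16/9y^4 - 1/3y^3 - 805/36y^2 - 3/4y - 175/4
  leading term xy: subtract (-1/12y)·h_4 from 1/4xy + 199/12x + 16/9y^4 - 1/3y^3 - 805/36y^2 - 3/4y - 175/4 → 199/12x + 16/9y^4 - 2/3y^3 - 3211/144y^2 + 43/12y - 175/4
  leading term x: subtract (-199/36)·h_4 from 199/12x + 16/9y^4 - 2/3y^3 - 3211/144y^2 + 43/12y - 175/4 → 16/9y^4 - 2/3y^3 - 6395/144y^2 + 371/48y + 8773/36
  leading term y^4: subtract (-64/75y^2)·h_5 from 16/9y^4 - 2/3y^3 - 6395/144y^2 + 371/48y + 8773/36 → 26/75y^3 - 42883/3600y^2 + 371/48y + 8773/36
  leading term y^3: subtract (-104/625y)·h_5 from 26/75y^3 - 42883/3600y^2 + 371/48y + 8773/36 → -1054291/90000y^2 + 421987/30000y + 8773/36
  leading term y^2: subtract (1054291/187500)·h_5 from -1054291/90000y^2 + 421987/30000y + 8773/36 → 7389057/1000000y + 7389057/250000
  leading term y: subtract (1)·h_6 from 7389057/1000000y + 7389057/250000 → 0
  remainder 0.

S(f_1,h_5): leading monomials are coprime, so the S-polynomial reduces to 0 (Buchberger's first criterion).
S(f_2,h_5): leading monomials are coprime, so the S-polynomial reduces to 0 (Buchberger's first criterion).
S(f_3,h_5): leading monomials are coprime, so the S-polynomial reduces to 0 (Buchberger's first criterion).
S(h_4,h_5): leading monomials are coprime, so the S-polynomial reduces to 0 (Buchberger's first criterion).
S(f_1,h_6): leading monomials are coprime, so the S-polynomial reduces to 0 (Buchberger's first criterion).
S(f_2,h_6): leading monomials are coprime, so the S-polynomial reduces to 0 (Buchberger's first criterion).
S(f_3,h_6): leading monomials are coprime, so the S-polynomial reduces to 0 (Buchberger's first criterion).
S(h_4,h_6): leading monomials are coprime, so the S-polynomial reduces to 0 (Buchberger's first criterion).
S(h_5,h_6): lcm = y^2. S = -457/100y - 457/25.
  leading term y: subtract (-4570000/7389057)·h_6 from -457/100y - 457/25 → 0
  remainder 0.

Every S-polynomial of the final basis reduces to 0, so we have a Gröbner basis.
Inter-reduce: drop elements whose leading term is divisible by another's, tail-reduce, and make monic.
Reduced Gröbner basis: {x + 5, y + 4}.

From the last basis element, y + 4 = 0, so y takes values in {-4}. Each choice, substituted upward through the basis, yields the corresponding point(s) of the solution set.
  y = -4: the earlier basis element becomes x + 5 = 0, giving x = -5 — point (-5, -4).
Substituting each solution back into the original system confirms all equations vanish.
A lex Gröbner basis triangularizes the system, enabling back-substitution.

{(-5, -4)}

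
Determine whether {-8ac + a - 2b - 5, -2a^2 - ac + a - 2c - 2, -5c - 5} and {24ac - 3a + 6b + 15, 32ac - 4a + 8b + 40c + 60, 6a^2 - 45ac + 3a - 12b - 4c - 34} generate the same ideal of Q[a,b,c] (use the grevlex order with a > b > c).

For a fixed monomial order, each ideal has a unique reduced Gröbner basis; comparing bases decides equality.
Buchberger on the first generating set:
f_1 = -8ac + a - 2b - 5, LT = ac.
f_2 = -2a^2 - ac + a - 2c - 2, LT = a^2.
f_3 = -5c - 5, LT = c.

S(f_1,f_2): lcm = a^2c. S = -1/2ac^2 - 1/8a^2 + 1/4ab + 1/2ac - c^2 + 5/8a - c.
  leading term ac^2: subtract (1/16c)·f_1 from -1/2ac^2 - 1/8a^2 + 1/4ab + 1/2ac - c^2 + 5/8a - c → -1/8a^2 + 1/4ab + 7/16ac + 1/8bc - c^2 + 5/8a - 11/16c
  leading term a^2: subtract (1/16)·f_2 from -1/8a^2 + 1/4ab + 7/16ac + 1/8bc - c^2 + 5/8a - 11/16c → 1/4ab + 1/2ac + 1/8bc - c^2 + 9/16a - 9/16c + 1/8
  leading term ab: no divisor's leading term divides it; move 1/4ab to the remainder.
  leading term ac: subtract (-1/16)·f_1 from 1/2ac + 1/8bc - c^2 + 9/16a - 9/16c + 1/8 → 1/8bc - c^2 + 5/8a - 1/8b - 9/16c - 3/16
  leading term bc: subtract (-1/40b)·f_3 from 1/8bc - c^2 + 5/8a - 1/8b - 9/16c - 3/16 → -c^2 + 5/8a - 1/4b - 9/16c - 3/16
  leading term c^2: subtract (1/5c)·f_3 from -c^2 + 5/8a - 1/4b - 9/16c - 3/16 → 5/8a - 1/4b + 7/16c - 3/16
  leading term a: no divisor's leading term divides it; move 5/8a to the remainder.
  leading term b: no divisor's leading term divides it; move -1/4b to the remainder.
  leading term c: subtract (-7/80)·f_3 from 7/16c - 3/16 → -5/8
  leading term 1: no divisor's leading term divides it; move -5/8 to the remainder.
  remainder 1/4ab + 5/8a - 1/4b - 5/8 ≠ 0; add g_4 = 1/4ab + 5/8a - 1/4b - 5/8 to the basis.

S(f_1,f_3): lcm = ac. S = -9/8a + 1/4b + 5/8.
  leading term a: no divisor's leading term divides it; move -9/8a to the remainder.
  leading term b: no divisor's leading term divides it; move 1/4b to the remainder.
  leading term 1: no divisor's leading term divides it; move 5/8 to the remainder.
  remainder -9/8a + 1/4b + 5/8 ≠ 0; add g_5 = -9/8a + 1/4b + 5/8 to the basis.

S(f_1,g_4): lcm = abc. S = -1/8ab + 1/4b^2 - 5/2ac + bc + 5/8b + 5/2c.
  leading term ab: subtract (-1/2)·g_4 from -1/8ab + 1/4b^2 - 5/2ac + bc + 5/8b + 5/2c → 1/4b^2 - 5/2ac + bc + 5/16a + 1/2b + 5/2c - 5/16
  leading term b^2: no divisor's leading term divides it; move 1/4b^2 to the remainder.
  leading term ac: subtract (5/16)·f_1 from -5/2ac + bc + 5/16a + 1/2b + 5/2c - 5/16 → bc + 9/8b + 5/2c + 5/4
  leading term bc: subtract (-1/5b)·f_3 from bc + 9/8b + 5/2c + 5/4 → 1/8b + 5/2c + 5/4
  leading term b: no divisor's leading term divides it; move 1/8b to the remainder.
  leading term c: subtract (-1/2)·f_3 from 5/2c + 5/4 → -5/4
  leading term 1: no divisor's leading term divides it; move -5/4 to the remainder.
  remainder 1/4b^2 + 1/8b - 5/4 ≠ 0; add g_6 = 1/4b^2 + 1/8b - 5/4 to the basis.

The other S-polynomials (S(f_2,f_3), S(f_2,g_4), S(f_3,g_4), S(f_1,g_5), S(f_2,g_5), S(f_3,g_5), S(g_4,g_5), S(f_1,g_6), S(f_2,g_6), S(f_3,g_6), S(g_4,g_6), S(g_5,g_6)) all reduce to 0 modulo the current basis, so we have a Gröbner basis.
Inter-reduce: drop elements whose leading term is divisible by another's, tail-reduce, and make monic.
Reduced Gröbner basis: {b^2 + 1/2b - 5, a - 2/9b - 5/9, c + 1}.

Buchberger on the second generating set:
h_1 = 24ac - 3a + 6b + 15, LT = ac.
h_2 = 32ac - 4a + 8b + 40c + 60, LT = ac.
h_3 = 6a^2 - 45ac + 3a - 12b - 4c - 34, LT = a^2.

S(h_1,h_2): lcm = ac. S = -5/4c - 5/4.
  leading term c: no divisor's leading term divides it; move -5/4c to the remainder.
  leading term 1: no divisor's leading term divides it; move -5/4 to the remainder.
  remainder -5/4c - 5/4 ≠ 0; add k_4 = -5/4c - 5/4 to the basis.

S(h_1,h_3): lcm = a^2c. S = 15/2ac^2 - 1/8a^2 + 1/4ab - 1/2ac + 2bc + 2/3c^2 + 5/8a + 17/3c.
  leading term ac^2: subtract (5/16c)·h_1 from 15/2ac^2 - 1/8a^2 + 1/4ab - 1/2ac + 2bc + 2/3c^2 + 5/8a + 17/3c → -1/8a^2 + 1/4ab + 7/16ac + 1/8bc + 2/3c^2 + 5/8a + 47/48c
  leading term a^2: subtract (-1/48)·h_3 from -1/8a^2 + 1/4ab + 7/16ac + 1/8bc + 2/3c^2 + 5/8a + 47/48c → 1/4ab - 1/2ac + 1/8bc + 2/3c^2 + 11/16a - 1/4b + 43/48c - 17/24
  leading term ab: no divisor's leading term divides it; move 1/4ab to the remainder.
  leading term ac: subtract (-1/48)·h_1 from -1/2ac + 1/8bc + 2/3c^2 + 11/16a - 1/4b + 43/48c - 17/24 → 1/8bc + 2/3c^2 + 5/8a - 1/8b + 43/48c - 19/48
  leading term bc: subtract (-1/10b)·k_4 from 1/8bc + 2/3c^2 + 5/8a - 1/8b + 43/48c - 19/48 → 2/3c^2 + 5/8a - 1/4b + 43/48c - 19/48
  leading term c^2: subtract (-8/15c)·k_4 from 2/3c^2 + 5/8a - 1/4b + 43/48c - 19/48 → 5/8a - 1/4b + 11/48c - 19/48
  leading term a: no divisor's leading term divides it; move 5/8a to the remainder.
  leading term b: no divisor's leading term divides it; move -1/4b to the remainder.
  leading term c: subtract (-11/60)·k_4 from 11/48c - 19/48 → -5/8
  leading term 1: no divisor's leading term divides it; move -5/8 to the remainder.
  remainder 1/4ab + 5/8a - 1/4b - 5/8 ≠ 0; add k_5 = 1/4ab + 5/8a - 1/4b - 5/8 to the basis.

S(h_2,h_3): lcm = a^2c. S = 15/2ac^2 - 1/8a^2 + 1/4ab + 3/4ac + 2bc + 2/3c^2 + 15/8a + 17/3c.
  leading term ac^2: subtract (5/16c)·h_1 from 15/2ac^2 - 1/8a^2 + 1/4ab + 3/4ac + 2bc + 2/3c^2 + 15/8a + 17/3c → -1/8a^2 + 1/4ab + 27/16ac + 1/8bc + 2/3c^2 + 15/8a + 47/48c
  leading term a^2: subtract (-1/48)·h_3 from -1/8a^2 + 1/4ab + 27/16ac + 1/8bc + 2/3c^2 + 15/8a + 47/48c → 1/4ab + 3/4ac + 1/8bc + 2/3c^2 + 31/16a - 1/4b + 43/48c - 17/24
  leading term ab: subtract (1)·k_5 from 1/4ab + 3/4ac + 1/8bc + 2/3c^2 + 31/16a - 1/4b + 43/48c - 17/24 → 3/4ac + 1/8bc + 2/3c^2 + 21/16a + 43/48c - 1/12
  leading term ac: subtract (1/32)·h_1 from 3/4ac + 1/8bc + 2/3c^2 + 21/16a + 43/48c - 1/12 → 1/8bc + 2/3c^2 + 45/32a - 3/16b + 43/48c - 53/96
  leading term bc: subtract (-1/10b)·k_4 from 1/8bc + 2/3c^2 + 45/32a - 3/16b + 43/48c - 53/96 → 2/3c^2 + 45/32a - 5/16b + 43/48c - 53/96
  leading term c^2: subtract (-8/15c)·k_4 from 2/3c^2 + 45/32a - 5/16b + 43/48c - 53/96 → 45/32a - 5/16b + 11/48c - 53/96
  leading term a: no divisor's leading term divides it; move 45/32a to the remainder.
  leading term b: no divisor's leading term divides it; move -5/16b to the remainder.
  leading term c: subtract (-11/60)·k_4 from 11/48c - 53/96 → -25/32
  leading term 1: no divisor's leading term divides it; move -25/32 to the remainder.
  remainder 45/32a - 5/16b - 25/32 ≠ 0; add k_6 = 45/32a - 5/16b - 25/32 to the basis.

S(h_1,k_5): lcm = abc. S = -1/8ab + 1/4b^2 - 5/2ac + bc + 5/8b + 5/2c.
  leading term ab: subtract (-1/2)·k_5 from -1/8ab + 1/4b^2 - 5/2ac + bc + 5/8b + 5/2c → 1/4b^2 - 5/2ac + bc + 5/16a + 1/2b + 5/2c - 5/16
  leading term b^2: no divisor's leading term divides it; move 1/4b^2 to the remainder.
  leading term ac: subtract (-5/48)·h_1 from -5/2ac + bc + 5/16a + 1/2b + 5/2c - 5/16 → bc + 9/8b + 5/2c + 5/4
  leading term bc: subtract (-4/5b)·k_4 from bc + 9/8b + 5/2c + 5/4 → 1/8b + 5/2c + 5/4
  leading term b: no divisor's leading term divides it; move 1/8b to the remainder.
  leading term c: subtract (-2)·k_4 from 5/2c + 5/4 → -5/4
  leading term 1: no divisor's leading term divides it; move -5/4 to the remainder.
  remainder 1/4b^2 + 1/8b - 5/4 ≠ 0; add k_7 = 1/4b^2 + 1/8b - 5/4 to the basis.

The other S-polynomials (S(h_1,k_4), S(h_2,k_4), S(h_3,k_4), S(h_2,k_5), S(h_3,k_5), S(k_4,k_5), S(h_1,k_6), S(h_2,k_6), S(h_3,k_6), S(k_4,k_6), S(k_5,k_6), S(h_1,k_7), S(h_2,k_7), S(h_3,k_7), S(k_4,k_7), S(k_5,k_7), S(k_6,k_7)) all reduce to 0 modulo the current basis, so we have a Gröbner basis.
Inter-reduce: drop elements whose leading term is divisible by another's, tail-reduce, and make monic.
Reduced Gröbner basis: {b^2 + 1/2b - 5, a - 2/9b - 5/9, c + 1}.

Same reduced basis, so the two generating sets span the same ideal.

Yes, the ideals are equal.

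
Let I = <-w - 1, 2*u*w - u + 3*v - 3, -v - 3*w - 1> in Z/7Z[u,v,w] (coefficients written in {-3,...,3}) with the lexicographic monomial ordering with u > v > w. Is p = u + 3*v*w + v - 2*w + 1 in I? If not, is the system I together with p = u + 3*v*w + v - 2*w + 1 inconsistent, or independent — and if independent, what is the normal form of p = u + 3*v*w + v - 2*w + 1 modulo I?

First compute the reduced Gröbner basis of I by Buchberger's algorithm.
f_1 = -w - 1, LT = w.
f_2 = 2*u*w - u + 3*v - 3, LT = u*w.
f_3 = -v - 3*w - 1, LT = v.

S(f_1,f_2): lcm = u*w. S = -2*u + 2*v - 2.
  leading term u: no divisor's leading term divides it; move -2*u to the remainder.
  leading term v: subtract (-2)·f_3 from 2*v - 2 → w + 3
  leading term w: subtract (-1)·f_1 from w + 3 → 2
  leading term 1: no divisor's leading term divides it; move 2 to the remainder.
  remainder -2*u + 2 ≠ 0; add h_4 = -2*u + 2 to the basis.

The other S-polynomials (S(f_1,f_3), S(f_2,f_3), S(f_1,h_4), S(f_2,h_4), S(f_3,h_4)) all reduce to 0 modulo the current basis, so we have a Gröbner basis.
Inter-reduce: drop elements whose leading term is divisible by another's, tail-reduce, and make monic.
Reduced Gröbner basis: {u - 1, v - 2, w + 1}.
Label its elements g_1 = u - 1, g_2 = v - 2, g_3 = w + 1.

Reduce p = u + 3*v*w + v - 2*w + 1 modulo G:
  leading term u: subtract (1)·g_1 from u + 3*v*w + v - 2*w + 1 → 3*v*w + v - 2*w + 2
  leading term v*w: subtract (3*w)·g_2 from 3*v*w + v - 2*w + 2 → v - 3*w + 2
  leading term v: subtract (1)·g_2 from v - 3*w + 2 → -3*w - 3
  leading term w: subtract (-3)·g_3 from -3*w - 3 → 0
  normal form = 0.
Since the normal form is 0, p ∈ I.

Ideal membership is decidable via reduction modulo a Gröbner basis.

u + 3*v*w + v - 2*w + 1 lies in I (it reduces to 0).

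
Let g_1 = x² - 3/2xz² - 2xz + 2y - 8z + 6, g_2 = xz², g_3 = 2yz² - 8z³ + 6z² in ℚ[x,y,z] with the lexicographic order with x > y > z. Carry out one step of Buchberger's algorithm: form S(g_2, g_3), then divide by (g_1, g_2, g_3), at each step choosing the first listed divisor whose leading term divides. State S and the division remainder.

S(g_2, g_3) = 4xz³ - 3xz²; remainder on division = 0.

lcm(LM(g_2), LM(g_3)) = xyz².
S = (lcm/LT(g_2))·g_2 − (lcm/LT(g_3))·g_3 = 4xz³ - 3xz².
Reduce S modulo (g_1, g_2, g_3) in that order:
  leading term xz³: subtract (4z)·g_2 from 4xz³ - 3xz² → -3xz²
  leading term xz²: subtract (-3)·g_2 from -3xz² → 0
The remainder is 0, so this S-polynomial contributes no new basis element.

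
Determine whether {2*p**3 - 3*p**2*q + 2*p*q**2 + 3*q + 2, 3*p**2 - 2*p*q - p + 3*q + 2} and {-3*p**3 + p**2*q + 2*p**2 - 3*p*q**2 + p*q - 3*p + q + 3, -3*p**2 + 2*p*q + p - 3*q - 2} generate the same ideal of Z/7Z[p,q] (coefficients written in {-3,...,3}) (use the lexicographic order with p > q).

Equality of ideals is decidable: compute both reduced Gröbner bases (unique for the ordering) and check whether they agree.
Buchberger on the first generating set:
f_1 = 2*p**3 - 3*p**2*q + 2*p*q**2 + 3*q + 2, LT = p**3.
f_2 = 3*p**2 - 2*p*q - p + 3*q + 2, LT = p**2.

S(f_1,f_2): lcm = p**3. S = -2*p**2*q - 2*p**2 + p*q**2 - p*q - 3*p - 2*q + 1.
  reduce S modulo (f_1, f_2):
  remainder 2*p*q**2 - 3*p*q + p + 2*q**2 - q ≠ 0; add g_3 = 2*p*q**2 - 3*p*q + p + 2*q**2 - q to the basis.

S(f_1,g_3): lcm = p**3*q**2. S = -2*p**3*q + 3*p**3 + 2*p**2*q**3 - p**2*q**2 - 3*p**2*q + p*q**4 - 2*q**3 + q**2.
  reduce S modulo (f_1, f_2, g_3):
  remainder -p*q - 3*p - 2*q**4 + 3*q**3 - 2*q**2 + 3*q - 3 ≠ 0; add g_4 = -p*q - 3*p - 2*q**4 + 3*q**3 - 2*q**2 + 3*q - 3 to the basis.

S(f_2,g_3): lcm = p**2*q**2. S = -2*p**2*q + 3*p**2 - 3*p*q**3 + p*q**2 - 3*p*q + q**3 + 3*q**2.
  reduce S modulo (f_1, f_2, g_3, g_4):
  remainder 2*q**4 + q**3 + q**2 - 3*q + 1 ≠ 0; add g_5 = 2*q**4 + q**3 + q**2 - 3*q + 1 to the basis.

The other S-polynomials (S(f_1,g_4), S(f_2,g_4), S(g_3,g_4), S(f_1,g_5), S(f_2,g_5), S(g_3,g_5), S(g_4,g_5)) all reduce to 0 modulo the current basis, so we have a Gröbner basis.
Inter-reduce: drop elements whose leading term is divisible by another's, tail-reduce, and make monic.
Reduced Gröbner basis: {p**2 - 3*p + 2*q**3 + 3*q**2 + q + 2, p*q + 3*p + 3*q**3 + q**2 + 2, q**4 - 3*q**3 - 3*q**2 + 2*q - 3}.

Buchberger on the second generating set:
h_1 = -3*p**3 + p**2*q + 2*p**2 - 3*p*q**2 + p*q - 3*p + q + 3, LT = p**3.
h_2 = -3*p**2 + 2*p*q + p - 3*q - 2, LT = p**2.

S(h_1,h_2): lcm = p**3. S = -2*p**2*q + 2*p**2 + p*q**2 + p*q - 2*p + 2*q - 1.
  reduce S modulo (h_1, h_2):
  remainder 2*p*q**2 - 3*p*q + p + 2*q**2 - q ≠ 0; add k_3 = 2*p*q**2 - 3*p*q + p + 2*q**2 - q to the basis.

S(h_1,k_3): lcm = p**3*q**2. S = -2*p**3*q + 3*p**3 + 2*p**2*q**3 + 3*p**2*q**2 - 3*p**2*q + p*q**4 + 2*p*q**3 + p*q**2 + 2*q**3 - q**2.
  reduce S modulo (h_1, h_2, k_3):
  remainder -p*q - 3*p - 2*q**4 + 3*q**3 - 2*q**2 + 3*q - 3 ≠ 0; add k_4 = -p*q - 3*p - 2*q**4 + 3*q**3 - 2*q**2 + 3*q - 3 to the basis.

S(h_2,k_3): lcm = p**2*q**2. S = -2*p**2*q + 3*p**2 - 3*p*q**3 + p*q**2 - 3*p*q + q**3 + 3*q**2.
  reduce S modulo (h_1, h_2, k_3, k_4):
  remainder 2*q**4 + q**3 + q**2 - 3*q + 1 ≠ 0; add k_5 = 2*q**4 + q**3 + q**2 - 3*q + 1 to the basis.

The other S-polynomials (S(h_1,k_4), S(h_2,k_4), S(k_3,k_4), S(h_1,k_5), S(h_2,k_5), S(k_3,k_5), S(k_4,k_5)) all reduce to 0 modulo the current basis, so we have a Gröbner basis.
Inter-reduce: drop elements whose leading term is divisible by another's, tail-reduce, and make monic.
Reduced Gröbner basis: {p**2 - 3*p + 2*q**3 + 3*q**2 + q + 2, p*q + 3*p + 3*q**3 + q**2 + 2, q**4 - 3*q**3 - 3*q**2 + 2*q - 3}.

The two bases agree; hence the ideals are identical.

Yes, the ideals are equal.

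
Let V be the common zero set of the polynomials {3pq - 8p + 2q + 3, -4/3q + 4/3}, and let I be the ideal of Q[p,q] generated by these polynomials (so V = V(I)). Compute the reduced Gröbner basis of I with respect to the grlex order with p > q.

f_1 = 3pq - 8p + 2q + 3, LT = pq.
f_2 = -4/3q + 4/3, LT = q.

S(f_1,f_2): lcm = pq. S = -5/3p + 2/3q + 1.
  reduce S modulo (f_1, f_2):
  remainder -5/3p + 5/3 ≠ 0; add g_3 = -5/3p + 5/3 to the basis.

The other S-polynomials (S(f_1,g_3), S(f_2,g_3)) all reduce to 0 modulo the current basis, so we have a Gröbner basis.
Inter-reduce: drop elements whose leading term is divisible by another's, tail-reduce, and make monic.

G = {p - 1, q - 1}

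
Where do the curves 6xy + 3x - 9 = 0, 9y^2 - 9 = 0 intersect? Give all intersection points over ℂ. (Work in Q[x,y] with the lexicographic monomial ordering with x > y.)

Compute a lex Gröbner basis by Buchberger's algorithm.
f_1 = 6xy + 3x - 9, LT = xy.
f_2 = 9y^2 - 9, LT = y^2.

S(f_1,f_2): lcm = xy^2. S = 1/2xy + x - 3/2y.
  leading term xy: subtract (1/12)·f_1 from 1/2xy + x - 3/2y → 3/4x - 3/2y + 3/4
  leading term x: no divisor's leading term divides it; move 3/4x to the remainder.
  leading term y: no divisor's leading term divides it; move -3/2y to the remainder.
  leading term 1: no divisor's leading term divides it; move 3/4 to the remainder.
  remainder 3/4x - 3/2y + 3/4 ≠ 0; add h_3 = 3/4x - 3/2y + 3/4 to the basis.

The other S-polynomials (S(f_1,h_3), S(f_2,h_3)) all reduce to 0 modulo the current basis, so we have a Gröbner basis.
Inter-reduce: drop elements whose leading term is divisible by another's, tail-reduce, and make monic.
Reduced Gröbner basis: {x - 2y + 1, y^2 - 1}.

The lex basis is triangular: the last element involves only y. Solving y^2 - 1 = 0 gives y ∈ {-1, 1}; substituting each value into the earlier elements determines the remaining variables.
  y = -1: the earlier basis element becomes x + 3 = 0, giving x = -3 — point (-3, -1).
  y = 1: the earlier basis element becomes x - 1 = 0, giving x = 1 — point (1, 1).
Substituting each solution back into the original system confirms all equations vanish.
Zero-dimensionality of the ideal guarantees finitely many solutions over ℂ.

{(-3, -1), (1, 1)}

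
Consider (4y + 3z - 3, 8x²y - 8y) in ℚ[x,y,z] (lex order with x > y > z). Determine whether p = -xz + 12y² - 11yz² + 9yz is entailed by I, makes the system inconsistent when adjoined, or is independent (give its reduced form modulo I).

First compute the reduced Gröbner basis of I by Buchberger's algorithm.
f_1 = 4y + 3z - 3, LT = y.
f_2 = 8x²y - 8y, LT = x²y.

S(f_1,f_2): lcm = x²y. S = ¾x²z - ¾x² + y.
  reduce S modulo (f_1, f_2):
  remainder ¾x²z - ¾x² - ¾z + ¾ ≠ 0; add h_3 = ¾x²z - ¾x² - ¾z + ¾ to the basis.

The other S-polynomials (S(f_1,h_3), S(f_2,h_3)) all reduce to 0 modulo the current basis, so we have a Gröbner basis.
Inter-reduce: drop elements whose leading term is divisible by another's, tail-reduce, and make monic.
Reduced Gröbner basis: {x²z - x² - z + 1, y + ¾z - ¾}.
Label its elements g_1 = x²z - x² - z + 1, g_2 = y + ¾z - ¾.

Reduce p = -xz + 12y² - 11yz² + 9yz modulo G:
  leading term xz: no divisor's leading term divides it; move -xz to the remainder.
  leading term y²: subtract (12y)·g_2 from 12y² - 11yz² + 9yz → -11yz² + 9y
  leading term yz²: subtract (-11z²)·g_2 from -11yz² + 9y → 9y + 33/4z³ - 33/4z²
  leading term y: subtract (9)·g_2 from 9y + 33/4z³ - 33/4z² → 33/4z³ - 33/4z² - 27/4z + 27/4
  leading term z³: no divisor's leading term divides it; move 33/4z³ to the remainder.
  leading term z²: no divisor's leading term divides it; move -33/4z² to the remainder.
  leading term z: no divisor's leading term divides it; move -27/4z to the remainder.
  leading term 1: no divisor's leading term divides it; move 27/4 to the remainder.
  normal form = -xz + 33/4z³ - 33/4z² - 27/4z + 27/4.
The normal form is nonzero, so p ∉ I. Since p minus its normal form lies in I, I + (p) = I + (r) where r = -xz + 33/4z³ - 33/4z² - 27/4z + 27/4; decide whether this ideal is the whole ring.
Run Buchberger on G together with r (pairs among the g_i already reduce to 0 since G is a Gröbner basis):
g_1 = x²z - x² - z + 1, LT = x²z.
g_2 = y + ¾z - ¾, LT = y.
r = -xz + 33/4z³ - 33/4z² - 27/4z + 27/4, LT = xz.

S(g_1,r): lcm = x²z. S = -x² + 33/4xz³ - 33/4xz² - 27/4xz + 27/4x - z + 1.
  reduce S modulo (g_1, g_2, r):
  remainder -x² + 27/4x + 1089/16z⁵ - 1089/8z⁴ - 693/16z³ + 2673/16z² - 89/8z - 713/16 ≠ 0; add m_4 = -x² + 27/4x + 1089/16z⁵ - 1089/8z⁴ - 693/16z³ + 2673/16z² - 89/8z - 713/16 to the basis.

S(g_1,m_4): lcm = x²z. S = -x² + 27/4xz + 1089/16z⁶ - 1089/8z⁵ - 693/16z⁴ + 2673/16z³ - 89/8z² - 729/16z + 1.
  reduce S modulo (g_1, g_2, r, m_4):
  remainder -27/4x + 1089/16z⁶ - 3267/16z⁵ + 1485/16z⁴ + 4257/16z³ - 1871/8z² - 80z + 729/8 ≠ 0; add m_5 = -27/4x + 1089/16z⁶ - 3267/16z⁵ + 1485/16z⁴ + 4257/16z³ - 1871/8z² - 80z + 729/8 to the basis.

S(g_1,m_5): lcm = x²z. S = -x² + 121/12xz⁷ - 121/4xz⁶ + 55/4xz⁵ + 473/12xz⁴ - 1871/54xz³ - 320/27xz² + 27/2xz - z + 1.
  reduce S modulo (g_1, g_2, r, m_4, m_5):
  remainder 1331/16z⁹ - 1331/4z⁸ + 4719/16z⁷ + 6655/16z⁶ - 111155/144z⁵ + 8371/144z⁴ + 70033/144z³ - 3175/16z² - 81z + 729/16 ≠ 0; add m_6 = 1331/16z⁹ - 1331/4z⁸ + 4719/16z⁷ + 6655/16z⁶ - 111155/144z⁵ + 8371/144z⁴ + 70033/144z³ - 3175/16z² - 81z + 729/16 to the basis.

S(r,m_5): lcm = xz. S = 121/12z⁷ - 121/4z⁶ + 55/4z⁵ + 473/12z⁴ - 4633/108z³ - 389/108z² + 81/4z - 27/4.
  reduce S modulo (g_1, g_2, r, m_4, m_5, m_6):
  remainder 121/12z⁷ - 121/4z⁶ + 55/4z⁵ + 473/12z⁴ - 4633/108z³ - 389/108z² + 81/4z - 27/4 ≠ 0; add m_7 = 121/12z⁷ - 121/4z⁶ + 55/4z⁵ + 473/12z⁴ - 4633/108z³ - 389/108z² + 81/4z - 27/4 to the basis.

The other S-polynomials (S(g_1,g_2), S(g_2,r), S(g_2,m_4), S(r,m_4), S(g_2,m_5), S(m_4,m_5), S(g_1,m_6), S(g_2,m_6), S(r,m_6), S(m_4,m_6), S(m_5,m_6), S(g_1,m_7), S(g_2,m_7), S(r,m_7), S(m_4,m_7), S(m_5,m_7), S(m_6,m_7)) all reduce to 0 modulo the current basis, so we have a Gröbner basis.
Inter-reduce: drop elements whose leading term is divisible by another's, tail-reduce, and make monic.
Reduced Gröbner basis: {x - 121/12z⁶ + 121/4z⁵ - 55/4z⁴ - 473/12z³ + 1871/54z² + 320/27z - 27/2, y + ¾z - ¾, z⁷ - 3z⁶ + 15/11z⁵ + 43/11z⁴ - 4633/1089z³ - 389/1089z² + 243/121z - 81/121}.
The reduced Gröbner basis of I + (p) is {x - 121/12z⁶ + 121/4z⁵ - 55/4z⁴ - 473/12z³ + 1871/54z² + 320/27z - 27/2, y + ¾z - ¾, z⁷ - 3z⁶ + 15/11z⁵ + 43/11z⁴ - 4633/1089z³ - 389/1089z² + 243/121z - 81/121} ≠ {1}, a proper ideal, so the enlarged system stays consistent: p is independent of I, with normal form -xz + 33/4z³ - 33/4z² - 27/4z + 27/4.

-xz + 12y² - 11yz² + 9yz is independent of I; its normal form modulo I is -xz + 33/4z³ - 33/4z² - 27/4z + 27/4.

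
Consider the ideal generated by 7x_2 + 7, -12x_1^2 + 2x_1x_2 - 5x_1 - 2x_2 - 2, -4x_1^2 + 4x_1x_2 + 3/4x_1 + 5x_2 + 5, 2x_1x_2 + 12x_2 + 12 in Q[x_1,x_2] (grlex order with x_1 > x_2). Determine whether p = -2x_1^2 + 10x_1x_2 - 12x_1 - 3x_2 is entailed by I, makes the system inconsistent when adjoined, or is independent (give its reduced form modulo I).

First compute the reduced Gröbner basis of I by Buchberger's algorithm.
f_1 = 7x_2 + 7, LT = x_2.
f_2 = -12x_1^2 + 2x_1x_2 - 5x_1 - 2x_2 - 2, LT = x_1^2.
f_3 = -4x_1^2 + 4x_1x_2 + 3/4x_1 + 5x_2 + 5, LT = x_1^2.
f_4 = 2x_1x_2 + 12x_2 + 12, LT = x_1x_2.

S(f_1,f_4): lcm = x_1x_2. S = x_1 - 6x_2 - 6.
  leading term x_1: no divisor's leading term divides it; move x_1 to the remainder.
  leading term x_2: subtract (-6/7)·f_1 from -6x_2 - 6 → 0
  remainder x_1 ≠ 0; add h_5 = x_1 to the basis.

The other S-polynomials (S(f_1,f_2), S(f_1,f_3), S(f_2,f_3), S(f_2,f_4), S(f_3,f_4), S(f_1,h_5), S(f_2,h_5), S(f_3,h_5), S(f_4,h_5)) all reduce to 0 modulo the current basis, so we have a Gröbner basis.
Inter-reduce: drop elements whose leading term is divisible by another's, tail-reduce, and make monic.
Reduced Gröbner basis: {x_1, x_2 + 1}.
Label its elements g_1 = x_1, g_2 = x_2 + 1.

Reduce p = -2x_1^2 + 10x_1x_2 - 12x_1 - 3x_2 modulo G:
  leading term x_1^2: subtract (-2x_1)·g_1 from -2x_1^2 + 10x_1x_2 - 12x_1 - 3x_2 → 10x_1x_2 - 12x_1 - 3x_2
  leading term x_1x_2: subtract (10x_2)·g_1 from 10x_1x_2 - 12x_1 - 3x_2 → -12x_1 - 3x_2
  leading term x_1: subtract (-12)·g_1 from -12x_1 - 3x_2 → -3x_2
  leading term x_2: subtract (-3)·g_2 from -3x_2 → 3
  leading term 1: no divisor's leading term divides it; move 3 to the remainder.
  normal form = 3.
The normal form is nonzero, so p ∉ I. Since p minus its normal form lies in I, I + (p) = I + (r) where r = 3; decide whether this ideal is the whole ring.
Here r = 3 is a nonzero constant, hence a unit: 1 ∈ I + (p), the Gröbner basis of I + (p) is {1}, and the enlarged system has no common solution — adjoining p is inconsistent.

The remainder on division by a Gröbner basis is unique — it is the normal form.

Adjoining -2x_1^2 + 10x_1x_2 - 12x_1 - 3x_2 makes the ideal the whole ring: the system is inconsistent.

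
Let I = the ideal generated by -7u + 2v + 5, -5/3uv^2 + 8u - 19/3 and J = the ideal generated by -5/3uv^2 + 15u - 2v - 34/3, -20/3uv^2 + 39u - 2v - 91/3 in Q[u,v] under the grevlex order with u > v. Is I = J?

Yes, the ideals are equal.

For a fixed monomial order, each ideal has a unique reduced Gröbner basis; comparing bases decides equality.
Buchberger on the first generating set:
f_1 = -7u + 2v + 5, LT = u.
f_2 = -5/3uv^2 + 8u - 19/3, LT = uv^2.

S(f_1,f_2): lcm = uv^2. S = -2/7v^3 - 5/7v^2 + 24/5u - 19/5.
  reduce S modulo (f_1, f_2):
  remainder -2/7v^3 - 5/7v^2 + 48/35v - 13/35 ≠ 0; add g_3 = -2/7v^3 - 5/7v^2 + 48/35v - 13/35 to the basis.

The other S-polynomials (S(f_1,g_3), S(f_2,g_3)) all reduce to 0 modulo the current basis, so we have a Gröbner basis.
Inter-reduce: drop elements whose leading term is divisible by another's, tail-reduce, and make monic.
Reduced Gröbner basis: {v^3 + 5/2v^2 - 24/5v + 13/10, u - 2/7v - 5/7}.

Buchberger on the second generating set:
h_1 = -5/3uv^2 + 15u - 2v - 34/3, LT = uv^2.
h_2 = -20/3uv^2 + 39u - 2v - 91/3, LT = uv^2.

S(h_1,h_2): lcm = uv^2. S = -63/20u + 9/10v + 9/4.
  reduce S modulo (h_1, h_2):
  remainder -63/20u + 9/10v + 9/4 ≠ 0; add k_3 = -63/20u + 9/10v + 9/4 to the basis.

S(h_1,k_3): lcm = uv^2. S = 2/7v^3 + 5/7v^2 - 9u + 6/5v + 34/5.
  reduce S modulo (h_1, h_2, k_3):
  remainder 2/7v^3 + 5/7v^2 - 48/35v + 13/35 ≠ 0; add k_4 = 2/7v^3 + 5/7v^2 - 48/35v + 13/35 to the basis.

The other S-polynomials (S(h_2,k_3), S(h_1,k_4), S(h_2,k_4), S(k_3,k_4)) all reduce to 0 modulo the current basis, so we have a Gröbner basis.
Inter-reduce: drop elements whose leading term is divisible by another's, tail-reduce, and make monic.
Reduced Gröbner basis: {v^3 + 5/2v^2 - 24/5v + 13/10, u - 2/7v - 5/7}.

These coincide, so the ideals are equal.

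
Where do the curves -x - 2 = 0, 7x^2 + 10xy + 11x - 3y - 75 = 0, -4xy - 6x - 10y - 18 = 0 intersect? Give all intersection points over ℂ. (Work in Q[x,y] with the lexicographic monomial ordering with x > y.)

{(-2, -3)}

Compute a lex Gröbner basis by Buchberger's algorithm.
f_1 = -x - 2, LT = x.
f_2 = 7x^2 + 10xy + 11x - 3y - 75, LT = x^2.
f_3 = -4xy - 6x - 10y - 18, LT = xy.

S(f_1,f_2): lcm = x^2. S = -10/7xy + 3/7x + 3/7y + 75/7.
  reduce S modulo (f_1, f_2, f_3):
  remainder 23/7y + 69/7 ≠ 0; add h_4 = 23/7y + 69/7 to the basis.

The other S-polynomials (S(f_1,f_3), S(f_2,f_3), S(f_1,h_4), S(f_2,h_4), S(f_3,h_4)) all reduce to 0 modulo the current basis, so we have a Gröbner basis.
Inter-reduce: drop elements whose leading term is divisible by another's, tail-reduce, and make monic.
Reduced Gröbner basis: {x + 2, y + 3}.

A lex Gröbner basis eliminates variables successively. Here y + 3 depends only on y, with roots {-3}; lifting each root through the earlier basis elements recovers the full solutions.
  y = -3: the earlier basis element becomes x + 2 = 0, giving x = -2 — point (-2, -3).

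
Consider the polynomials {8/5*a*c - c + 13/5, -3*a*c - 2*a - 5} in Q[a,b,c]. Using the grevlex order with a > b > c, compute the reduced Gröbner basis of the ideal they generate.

G = {c**2 + 11/15*c - 26/15, a + 15/16*c + 1/16}

f_1 = 8/5*a*c - c + 13/5, LT = a*c.
f_2 = -3*a*c - 2*a - 5, LT = a*c.

S(f_1,f_2): lcm = a*c. S = -2/3*a - 5/8*c - 1/24.
  leading term a: no divisor's leading term divides it; move -2/3*a to the remainder.
  leading term c: no divisor's leading term divides it; move -5/8*c to the remainder.
  leading term 1: no divisor's leading term divides it; move -1/24 to the remainder.
  remainder -2/3*a - 5/8*c - 1/24 ≠ 0; add g_3 = -2/3*a - 5/8*c - 1/24 to the basis.

S(f_1,g_3): lcm = a*c. S = -15/16*c**2 - 11/16*c + 13/8.
  leading term c**2: no divisor's leading term divides it; move -15/16*c**2 to the remainder.
  leading term c: no divisor's leading term divides it; move -11/16*c to the remainder.
  leading term 1: no divisor's leading term divides it; move 13/8 to the remainder.
  remainder -15/16*c**2 - 11/16*c + 13/8 ≠ 0; add g_4 = -15/16*c**2 - 11/16*c + 13/8 to the basis.

The other S-polynomials (S(f_2,g_3), S(f_1,g_4), S(f_2,g_4), S(g_3,g_4)) all reduce to 0 modulo the current basis, so we have a Gröbner basis.
Inter-reduce: drop elements whose leading term is divisible by another's, tail-reduce, and make monic.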